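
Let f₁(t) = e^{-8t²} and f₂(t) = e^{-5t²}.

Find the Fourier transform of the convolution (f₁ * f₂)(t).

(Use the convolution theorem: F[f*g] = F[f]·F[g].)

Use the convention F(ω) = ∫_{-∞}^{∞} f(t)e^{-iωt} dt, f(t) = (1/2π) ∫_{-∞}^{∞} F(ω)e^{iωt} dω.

F[f₁*f₂](ω) = \frac{\sqrt{10} \pi e^{- \frac{13 \omega^{2}}{160}}}{20}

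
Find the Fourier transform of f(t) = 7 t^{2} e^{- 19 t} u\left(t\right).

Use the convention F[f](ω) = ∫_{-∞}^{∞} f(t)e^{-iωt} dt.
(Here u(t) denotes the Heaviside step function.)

F(ω) = \frac{14}{\left(i \omega + 19\right)^{3}}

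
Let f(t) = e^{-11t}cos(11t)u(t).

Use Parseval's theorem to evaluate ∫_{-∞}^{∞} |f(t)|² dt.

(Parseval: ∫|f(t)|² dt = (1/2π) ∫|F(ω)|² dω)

∫|f(t)|² dt = \frac{3}{88}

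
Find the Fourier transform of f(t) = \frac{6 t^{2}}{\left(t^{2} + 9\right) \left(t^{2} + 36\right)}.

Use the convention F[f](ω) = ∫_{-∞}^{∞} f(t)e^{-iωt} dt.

F(ω) = \frac{2 \pi \left(2 - e^{3 \left|{\omega}\right|}\right) e^{- 6 \left|{\omega}\right|}}{3}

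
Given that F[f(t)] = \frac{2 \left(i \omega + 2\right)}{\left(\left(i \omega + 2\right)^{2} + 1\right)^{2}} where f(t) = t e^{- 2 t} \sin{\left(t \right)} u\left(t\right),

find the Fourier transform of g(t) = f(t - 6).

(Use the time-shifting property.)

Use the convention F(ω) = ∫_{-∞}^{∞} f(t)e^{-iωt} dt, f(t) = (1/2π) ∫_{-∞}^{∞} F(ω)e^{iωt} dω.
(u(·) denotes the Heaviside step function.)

F[g](ω) = \frac{2 \left(i \omega + 2\right) e^{- 6 i \omega}}{\left(\left(i \omega + 2\right)^{2} + 1\right)^{2}}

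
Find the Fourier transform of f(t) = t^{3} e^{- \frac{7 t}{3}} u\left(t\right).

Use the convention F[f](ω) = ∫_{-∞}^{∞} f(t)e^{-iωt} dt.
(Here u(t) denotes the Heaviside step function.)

F(ω) = \frac{486}{\left(3 i \omega + 7\right)^{4}}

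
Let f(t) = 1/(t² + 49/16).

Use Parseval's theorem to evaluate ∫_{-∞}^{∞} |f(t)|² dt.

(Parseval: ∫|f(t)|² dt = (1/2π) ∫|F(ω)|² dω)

∫|f(t)|² dt = \frac{32 \pi}{343}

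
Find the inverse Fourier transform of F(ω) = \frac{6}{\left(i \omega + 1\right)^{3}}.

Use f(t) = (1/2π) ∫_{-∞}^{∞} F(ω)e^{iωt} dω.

f(t) = 3 t^{2} e^{- t} u\left(t\right)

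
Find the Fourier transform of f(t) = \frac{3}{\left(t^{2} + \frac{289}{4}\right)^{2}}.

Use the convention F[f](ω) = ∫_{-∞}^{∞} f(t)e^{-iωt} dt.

F(ω) = \frac{6 \pi \left(17 \left|{\omega}\right| + 2\right) e^{- \frac{17 \left|{\omega}\right|}{2}}}{4913}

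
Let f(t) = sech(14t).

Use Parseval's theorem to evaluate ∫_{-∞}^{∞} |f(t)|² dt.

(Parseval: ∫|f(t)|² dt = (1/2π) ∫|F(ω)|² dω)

∫|f(t)|² dt = \frac{1}{7}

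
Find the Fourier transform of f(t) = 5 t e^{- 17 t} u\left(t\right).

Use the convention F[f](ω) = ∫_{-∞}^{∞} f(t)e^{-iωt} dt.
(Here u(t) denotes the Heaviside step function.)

F(ω) = \frac{5}{\left(i \omega + 17\right)^{2}}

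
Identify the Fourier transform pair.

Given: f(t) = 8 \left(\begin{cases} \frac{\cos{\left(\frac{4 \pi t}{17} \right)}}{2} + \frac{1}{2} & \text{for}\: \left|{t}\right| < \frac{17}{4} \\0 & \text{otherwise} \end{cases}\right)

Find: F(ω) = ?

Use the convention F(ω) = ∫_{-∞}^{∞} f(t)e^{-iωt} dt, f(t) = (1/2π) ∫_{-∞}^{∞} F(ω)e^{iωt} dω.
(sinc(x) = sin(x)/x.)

F(ω) = - \frac{544 \pi^{2} \operatorname{sinc}{\left(\frac{17 \omega}{4} \right)}}{289 \omega^{2} - 16 \pi^{2}}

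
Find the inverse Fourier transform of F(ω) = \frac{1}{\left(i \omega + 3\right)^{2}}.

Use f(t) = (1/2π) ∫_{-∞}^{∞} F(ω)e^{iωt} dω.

f(t) = t e^{- 3 t} u\left(t\right)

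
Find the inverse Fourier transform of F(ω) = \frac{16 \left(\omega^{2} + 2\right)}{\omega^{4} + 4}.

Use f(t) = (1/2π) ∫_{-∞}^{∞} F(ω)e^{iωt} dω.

f(t) = 8 e^{- \left|{t}\right|} \cos{\left(\left|{t}\right| \right)}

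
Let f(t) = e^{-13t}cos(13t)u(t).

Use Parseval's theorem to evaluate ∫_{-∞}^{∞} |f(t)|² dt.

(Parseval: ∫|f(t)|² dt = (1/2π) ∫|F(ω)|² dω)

∫|f(t)|² dt = \frac{3}{104}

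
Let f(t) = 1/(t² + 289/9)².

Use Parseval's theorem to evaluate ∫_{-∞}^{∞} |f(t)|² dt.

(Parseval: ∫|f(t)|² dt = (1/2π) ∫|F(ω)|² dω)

∫|f(t)|² dt = \frac{10935 \pi}{6565418768}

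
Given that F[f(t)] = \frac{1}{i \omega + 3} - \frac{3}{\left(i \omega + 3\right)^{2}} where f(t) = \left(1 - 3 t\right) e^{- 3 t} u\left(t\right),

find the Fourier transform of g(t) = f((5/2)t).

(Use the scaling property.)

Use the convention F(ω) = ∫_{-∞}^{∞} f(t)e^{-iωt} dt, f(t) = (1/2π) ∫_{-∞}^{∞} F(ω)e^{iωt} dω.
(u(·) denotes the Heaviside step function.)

F[g](ω) = \frac{4 i \omega}{- 4 \omega^{2} + 60 i \omega + 225}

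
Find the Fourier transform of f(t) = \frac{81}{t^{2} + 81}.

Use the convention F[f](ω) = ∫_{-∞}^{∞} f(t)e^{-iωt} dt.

F(ω) = 9 \pi e^{- 9 \left|{\omega}\right|}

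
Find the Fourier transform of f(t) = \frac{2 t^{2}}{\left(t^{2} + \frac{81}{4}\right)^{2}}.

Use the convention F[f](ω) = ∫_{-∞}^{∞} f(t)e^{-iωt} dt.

F(ω) = \frac{\pi \left(2 - 9 \left|{\omega}\right|\right) e^{- \frac{9 \left|{\omega}\right|}{2}}}{9}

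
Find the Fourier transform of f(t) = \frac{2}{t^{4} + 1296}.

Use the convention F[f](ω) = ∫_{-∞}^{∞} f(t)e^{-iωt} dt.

F(ω) = \frac{\pi e^{- 3 \sqrt{2} \left|{\omega}\right|} \sin{\left(3 \sqrt{2} \left|{\omega}\right| + \frac{\pi}{4} \right)}}{108}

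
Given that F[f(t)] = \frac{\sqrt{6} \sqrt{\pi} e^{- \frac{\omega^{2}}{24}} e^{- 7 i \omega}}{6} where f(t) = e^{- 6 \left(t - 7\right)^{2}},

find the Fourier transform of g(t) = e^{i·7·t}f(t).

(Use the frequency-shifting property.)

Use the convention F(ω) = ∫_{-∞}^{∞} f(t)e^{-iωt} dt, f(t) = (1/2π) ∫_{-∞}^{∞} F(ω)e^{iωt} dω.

F[g](ω) = \frac{\sqrt{6} \sqrt{\pi} e^{- \frac{\left(\omega - 7\right) \left(\omega - 7 + 168 i\right)}{24}}}{6}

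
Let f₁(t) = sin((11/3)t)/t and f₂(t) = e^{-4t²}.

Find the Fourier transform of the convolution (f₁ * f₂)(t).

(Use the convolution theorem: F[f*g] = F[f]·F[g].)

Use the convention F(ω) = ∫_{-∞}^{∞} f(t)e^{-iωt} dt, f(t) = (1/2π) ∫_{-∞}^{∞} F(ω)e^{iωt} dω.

F[f₁*f₂](ω) = \begin{cases} \frac{\pi^{\frac{3}{2}} e^{- \frac{\omega^{2}}{16}}}{2} & \text{for}\: \omega > - \frac{11}{3} \wedge \omega < \frac{11}{3} \\0 & \text{otherwise} \end{cases}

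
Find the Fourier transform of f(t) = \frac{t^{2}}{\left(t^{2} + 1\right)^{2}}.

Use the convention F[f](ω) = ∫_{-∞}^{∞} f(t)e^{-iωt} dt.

F(ω) = \frac{\pi \left(1 - \left|{\omega}\right|\right) e^{- \left|{\omega}\right|}}{2}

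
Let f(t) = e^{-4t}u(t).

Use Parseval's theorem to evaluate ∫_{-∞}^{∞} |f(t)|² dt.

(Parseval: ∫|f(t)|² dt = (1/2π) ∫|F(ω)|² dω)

∫|f(t)|² dt = \frac{1}{8}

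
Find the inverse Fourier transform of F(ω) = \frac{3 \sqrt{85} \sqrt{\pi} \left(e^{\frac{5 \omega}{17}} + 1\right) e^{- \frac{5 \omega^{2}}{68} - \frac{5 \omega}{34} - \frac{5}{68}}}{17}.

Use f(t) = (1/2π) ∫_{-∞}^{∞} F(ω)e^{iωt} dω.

f(t) = 6 e^{- \frac{17 t^{2}}{5}} \cos{\left(t \right)}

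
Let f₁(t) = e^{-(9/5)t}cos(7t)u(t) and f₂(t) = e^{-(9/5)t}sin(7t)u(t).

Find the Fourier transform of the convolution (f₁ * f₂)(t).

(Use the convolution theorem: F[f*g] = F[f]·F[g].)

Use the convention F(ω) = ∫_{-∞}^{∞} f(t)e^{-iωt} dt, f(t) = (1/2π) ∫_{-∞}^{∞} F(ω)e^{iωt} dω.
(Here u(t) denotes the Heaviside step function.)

F[f₁*f₂](ω) = \frac{875 \left(5 i \omega + 9\right)}{\left(\left(5 i \omega + 9\right)^{2} + 1225\right)^{2}}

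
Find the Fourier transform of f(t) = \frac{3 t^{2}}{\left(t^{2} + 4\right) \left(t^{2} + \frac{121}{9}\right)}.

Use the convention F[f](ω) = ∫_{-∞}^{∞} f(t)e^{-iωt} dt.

F(ω) = - \frac{54 \pi e^{- 2 \left|{\omega}\right|}}{85} + \frac{99 \pi e^{- \frac{11 \left|{\omega}\right|}{3}}}{85}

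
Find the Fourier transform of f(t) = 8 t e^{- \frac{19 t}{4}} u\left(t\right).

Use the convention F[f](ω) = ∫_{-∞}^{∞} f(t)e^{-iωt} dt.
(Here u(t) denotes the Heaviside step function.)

F(ω) = \frac{128}{\left(4 i \omega + 19\right)^{2}}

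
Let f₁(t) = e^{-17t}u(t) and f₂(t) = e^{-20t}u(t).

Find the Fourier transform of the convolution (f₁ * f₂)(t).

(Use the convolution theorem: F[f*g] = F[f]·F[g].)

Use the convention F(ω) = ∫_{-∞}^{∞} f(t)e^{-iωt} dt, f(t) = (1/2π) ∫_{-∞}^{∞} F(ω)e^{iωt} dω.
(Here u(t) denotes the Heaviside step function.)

F[f₁*f₂](ω) = \frac{1}{\left(i \omega + 17\right) \left(i \omega + 20\right)}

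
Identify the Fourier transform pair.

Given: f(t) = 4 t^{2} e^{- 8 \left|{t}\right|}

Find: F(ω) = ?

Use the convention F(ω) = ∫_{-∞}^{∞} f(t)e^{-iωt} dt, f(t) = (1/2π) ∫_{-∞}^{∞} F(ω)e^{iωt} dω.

F(ω) = \frac{128 \left(64 - 3 \omega^{2}\right)}{\left(\omega^{2} + 64\right)^{3}}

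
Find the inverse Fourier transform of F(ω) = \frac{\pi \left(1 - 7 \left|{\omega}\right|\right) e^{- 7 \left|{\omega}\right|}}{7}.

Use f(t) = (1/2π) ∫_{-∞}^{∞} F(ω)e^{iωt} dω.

f(t) = \frac{2 t^{2}}{\left(t^{2} + 49\right)^{2}}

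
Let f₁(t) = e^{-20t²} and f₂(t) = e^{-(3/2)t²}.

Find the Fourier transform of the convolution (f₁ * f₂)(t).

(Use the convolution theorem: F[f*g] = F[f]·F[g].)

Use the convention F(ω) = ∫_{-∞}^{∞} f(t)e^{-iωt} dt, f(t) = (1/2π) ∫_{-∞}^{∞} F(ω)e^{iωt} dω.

F[f₁*f₂](ω) = \frac{\sqrt{30} \pi e^{- \frac{43 \omega^{2}}{240}}}{30}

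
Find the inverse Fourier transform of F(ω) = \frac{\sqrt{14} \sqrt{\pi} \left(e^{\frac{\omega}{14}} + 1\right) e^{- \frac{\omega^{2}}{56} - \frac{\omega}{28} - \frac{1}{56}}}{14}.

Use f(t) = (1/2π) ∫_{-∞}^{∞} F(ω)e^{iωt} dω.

f(t) = 2 e^{- 14 t^{2}} \cos{\left(t \right)}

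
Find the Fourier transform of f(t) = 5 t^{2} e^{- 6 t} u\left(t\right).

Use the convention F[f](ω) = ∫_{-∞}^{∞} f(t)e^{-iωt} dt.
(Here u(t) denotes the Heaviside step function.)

F(ω) = \frac{10}{\left(i \omega + 6\right)^{3}}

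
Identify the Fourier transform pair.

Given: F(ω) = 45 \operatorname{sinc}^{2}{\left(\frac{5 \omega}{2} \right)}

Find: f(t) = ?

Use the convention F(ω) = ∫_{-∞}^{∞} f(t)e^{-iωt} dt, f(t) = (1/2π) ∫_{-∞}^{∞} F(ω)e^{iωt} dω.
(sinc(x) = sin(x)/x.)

f(t) = 9 \left(\begin{cases} 1 - \frac{\left|{t}\right|}{5} & \text{for}\: \left|{t}\right| < 5 \\0 & \text{otherwise} \end{cases}\right)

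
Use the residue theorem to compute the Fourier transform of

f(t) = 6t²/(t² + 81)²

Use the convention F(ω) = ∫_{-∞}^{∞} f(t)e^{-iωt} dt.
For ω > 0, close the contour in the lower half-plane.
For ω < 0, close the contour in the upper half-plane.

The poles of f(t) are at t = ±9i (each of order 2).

Let g(z) = f(z)e^{-iωz}; for large |z| the factor e^{-iωz} decays in the lower half-plane when ω > 0 and in the upper half-plane when ω < 0.

Case ω > 0 (lower half-plane, clockwise contour ⇒ F(ω) = -2πi·ΣRes):
  Res_{z = - 9 i} g(z) = \frac{i \left(1 - 9 \omega\right) e^{- 9 \omega}}{6} (pole of order 2)
  F(ω) = -2πi·ΣRes = \frac{\pi \left(1 - 9 \omega\right) e^{- 9 \omega}}{3}

Case ω < 0 (upper half-plane, counterclockwise contour ⇒ F(ω) = +2πi·ΣRes):
  Res_{z = 9 i} g(z) = \frac{i \left(- 9 \omega - 1\right) e^{9 \omega}}{6} (pole of order 2)
  F(ω) = 2πi·ΣRes = \frac{\pi \left(9 \omega + 1\right) e^{9 \omega}}{3}

Both cases combine into a single formula in |ω|:

F(ω) = \frac{\pi \left(1 - 9 \left|{\omega}\right|\right) e^{- 9 \left|{\omega}\right|}}{3}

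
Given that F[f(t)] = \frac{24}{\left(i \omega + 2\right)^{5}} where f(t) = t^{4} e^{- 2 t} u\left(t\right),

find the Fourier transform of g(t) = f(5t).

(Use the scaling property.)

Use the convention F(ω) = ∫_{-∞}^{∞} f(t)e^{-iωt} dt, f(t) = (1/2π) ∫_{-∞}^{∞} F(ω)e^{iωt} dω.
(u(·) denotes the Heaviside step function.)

F[g](ω) = \frac{15000}{\left(i \omega + 10\right)^{5}}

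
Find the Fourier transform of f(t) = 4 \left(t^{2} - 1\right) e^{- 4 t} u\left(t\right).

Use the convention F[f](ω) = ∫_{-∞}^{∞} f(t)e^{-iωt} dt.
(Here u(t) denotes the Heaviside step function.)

F(ω) = \frac{4 \left(2 i \omega - \left(i \omega + 4\right)^{3} + 8\right)}{\left(i \omega + 4\right)^{4}}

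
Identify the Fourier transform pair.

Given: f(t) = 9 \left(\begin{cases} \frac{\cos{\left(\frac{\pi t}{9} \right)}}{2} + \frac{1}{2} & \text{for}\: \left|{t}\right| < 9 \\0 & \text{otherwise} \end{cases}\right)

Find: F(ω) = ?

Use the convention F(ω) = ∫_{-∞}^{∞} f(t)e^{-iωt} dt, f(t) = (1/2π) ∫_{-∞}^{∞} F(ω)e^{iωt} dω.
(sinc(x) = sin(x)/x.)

F(ω) = - \frac{81 \pi^{2} \operatorname{sinc}{\left(9 \omega \right)}}{81 \omega^{2} - \pi^{2}}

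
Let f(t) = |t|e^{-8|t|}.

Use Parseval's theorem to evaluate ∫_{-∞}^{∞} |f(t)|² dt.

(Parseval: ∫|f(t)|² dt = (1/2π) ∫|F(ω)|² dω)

∫|f(t)|² dt = \frac{1}{1024}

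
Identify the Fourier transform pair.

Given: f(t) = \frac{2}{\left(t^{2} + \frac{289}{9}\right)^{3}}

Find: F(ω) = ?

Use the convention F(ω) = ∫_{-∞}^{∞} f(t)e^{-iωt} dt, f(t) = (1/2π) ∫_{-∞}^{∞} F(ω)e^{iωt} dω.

F(ω) = \frac{27 \pi \left(289 \omega^{2} + 153 \left|{\omega}\right| + 27\right) e^{- \frac{17 \left|{\omega}\right|}{3}}}{5679428}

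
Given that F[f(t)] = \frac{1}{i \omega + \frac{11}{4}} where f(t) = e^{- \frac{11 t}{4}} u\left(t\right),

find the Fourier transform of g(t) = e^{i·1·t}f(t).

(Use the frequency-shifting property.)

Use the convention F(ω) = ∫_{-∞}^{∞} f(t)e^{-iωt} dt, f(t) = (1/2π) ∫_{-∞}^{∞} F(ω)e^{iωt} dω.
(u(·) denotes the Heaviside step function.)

F[g](ω) = \frac{4}{4 i \left(\omega - 1\right) + 11}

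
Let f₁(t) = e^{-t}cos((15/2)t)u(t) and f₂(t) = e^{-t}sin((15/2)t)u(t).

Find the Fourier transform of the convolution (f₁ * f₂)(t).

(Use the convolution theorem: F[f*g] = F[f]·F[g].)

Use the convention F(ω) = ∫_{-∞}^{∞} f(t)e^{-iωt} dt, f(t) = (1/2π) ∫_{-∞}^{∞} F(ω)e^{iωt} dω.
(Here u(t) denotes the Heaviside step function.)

F[f₁*f₂](ω) = \frac{120 \left(i \omega + 1\right)}{\left(4 \left(i \omega + 1\right)^{2} + 225\right)^{2}}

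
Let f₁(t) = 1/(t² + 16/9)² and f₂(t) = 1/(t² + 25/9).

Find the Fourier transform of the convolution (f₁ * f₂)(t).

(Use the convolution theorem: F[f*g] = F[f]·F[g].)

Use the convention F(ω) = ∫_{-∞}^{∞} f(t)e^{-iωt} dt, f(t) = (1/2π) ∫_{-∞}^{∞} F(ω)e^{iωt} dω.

F[f₁*f₂](ω) = \frac{27 \pi^{2} \left(4 \left|{\omega}\right| + 3\right) e^{- 3 \left|{\omega}\right|}}{640}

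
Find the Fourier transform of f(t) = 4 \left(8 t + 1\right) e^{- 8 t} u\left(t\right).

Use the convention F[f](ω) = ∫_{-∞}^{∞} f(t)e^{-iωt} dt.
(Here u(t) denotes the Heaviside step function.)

F(ω) = \frac{4 \left(- i \omega - 16\right)}{\omega^{2} - 16 i \omega - 64}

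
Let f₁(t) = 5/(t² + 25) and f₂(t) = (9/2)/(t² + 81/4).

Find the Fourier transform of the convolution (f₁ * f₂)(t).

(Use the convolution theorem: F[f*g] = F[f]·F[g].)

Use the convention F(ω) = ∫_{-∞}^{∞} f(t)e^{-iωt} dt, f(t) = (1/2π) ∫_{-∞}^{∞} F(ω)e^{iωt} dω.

F[f₁*f₂](ω) = \pi^{2} e^{- \frac{19 \left|{\omega}\right|}{2}}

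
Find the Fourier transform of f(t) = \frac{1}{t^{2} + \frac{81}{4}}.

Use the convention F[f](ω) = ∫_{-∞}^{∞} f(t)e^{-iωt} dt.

F(ω) = \frac{2 \pi e^{- \frac{9 \left|{\omega}\right|}{2}}}{9}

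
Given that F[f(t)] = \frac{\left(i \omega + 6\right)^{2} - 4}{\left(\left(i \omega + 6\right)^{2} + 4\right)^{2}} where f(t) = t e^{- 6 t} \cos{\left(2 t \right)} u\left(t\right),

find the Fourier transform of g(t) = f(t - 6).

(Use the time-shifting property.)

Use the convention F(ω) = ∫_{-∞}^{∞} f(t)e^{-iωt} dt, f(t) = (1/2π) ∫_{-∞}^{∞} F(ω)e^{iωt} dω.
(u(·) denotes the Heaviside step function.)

F[g](ω) = \frac{\left(\left(i \omega + 6\right)^{2} - 4\right) e^{- 6 i \omega}}{\left(\left(i \omega + 6\right)^{2} + 4\right)^{2}}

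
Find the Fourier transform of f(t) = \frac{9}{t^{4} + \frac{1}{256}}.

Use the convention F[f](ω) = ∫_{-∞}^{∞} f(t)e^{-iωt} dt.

F(ω) = 576 \pi e^{- \frac{\sqrt{2} \left|{\omega}\right|}{8}} \sin{\left(\frac{\sqrt{2} \left|{\omega}\right|}{8} + \frac{\pi}{4} \right)}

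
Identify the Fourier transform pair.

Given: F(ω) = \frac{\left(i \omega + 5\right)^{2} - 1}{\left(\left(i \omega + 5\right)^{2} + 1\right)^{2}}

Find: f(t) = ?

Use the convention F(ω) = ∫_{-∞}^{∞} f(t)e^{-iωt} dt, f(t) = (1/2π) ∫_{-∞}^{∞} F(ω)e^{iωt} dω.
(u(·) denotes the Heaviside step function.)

f(t) = t e^{- 5 t} \cos{\left(t \right)} u\left(t\right)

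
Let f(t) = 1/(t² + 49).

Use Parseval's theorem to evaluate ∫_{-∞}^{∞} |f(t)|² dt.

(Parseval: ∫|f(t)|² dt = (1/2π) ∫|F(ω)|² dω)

∫|f(t)|² dt = \frac{\pi}{686}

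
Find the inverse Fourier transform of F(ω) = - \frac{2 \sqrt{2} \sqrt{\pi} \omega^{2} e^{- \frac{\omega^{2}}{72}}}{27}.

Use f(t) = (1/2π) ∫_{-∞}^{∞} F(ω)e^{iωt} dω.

f(t) = 8 \left(72 t^{2} - 2\right) e^{- 18 t^{2}}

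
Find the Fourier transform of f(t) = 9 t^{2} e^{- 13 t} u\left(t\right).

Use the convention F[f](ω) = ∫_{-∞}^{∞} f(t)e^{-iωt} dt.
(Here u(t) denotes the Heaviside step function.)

F(ω) = \frac{18}{\left(i \omega + 13\right)^{3}}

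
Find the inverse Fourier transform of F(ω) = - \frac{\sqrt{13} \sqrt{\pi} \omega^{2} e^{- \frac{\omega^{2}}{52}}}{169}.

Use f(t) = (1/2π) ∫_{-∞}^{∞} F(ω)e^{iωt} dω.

f(t) = \left(52 t^{2} - 2\right) e^{- 13 t^{2}}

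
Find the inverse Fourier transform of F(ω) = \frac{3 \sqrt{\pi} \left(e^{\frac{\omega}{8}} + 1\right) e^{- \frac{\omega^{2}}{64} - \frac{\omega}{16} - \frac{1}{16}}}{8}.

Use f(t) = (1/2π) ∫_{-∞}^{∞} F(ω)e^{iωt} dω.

f(t) = 3 e^{- 16 t^{2}} \cos{\left(2 t \right)}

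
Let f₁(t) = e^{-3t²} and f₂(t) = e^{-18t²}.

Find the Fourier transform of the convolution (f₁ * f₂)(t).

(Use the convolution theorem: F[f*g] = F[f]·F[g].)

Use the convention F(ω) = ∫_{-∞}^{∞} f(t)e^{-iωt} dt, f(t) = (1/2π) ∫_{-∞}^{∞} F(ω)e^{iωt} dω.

F[f₁*f₂](ω) = \frac{\sqrt{6} \pi e^{- \frac{7 \omega^{2}}{72}}}{18}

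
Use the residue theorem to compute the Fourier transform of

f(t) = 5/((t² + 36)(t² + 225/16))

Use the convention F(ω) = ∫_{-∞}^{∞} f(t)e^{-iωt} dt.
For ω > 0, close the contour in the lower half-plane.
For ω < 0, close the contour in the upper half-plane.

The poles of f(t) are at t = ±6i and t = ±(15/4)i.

Let g(z) = f(z)e^{-iωz}; for large |z| the factor e^{-iωz} decays in the lower half-plane when ω > 0 and in the upper half-plane when ω < 0.

Case ω > 0 (lower half-plane, clockwise contour ⇒ F(ω) = -2πi·ΣRes):
  Res_{z = - 6 i} g(z) = - \frac{20 i e^{- 6 \omega}}{1053}
  Res_{z = - \frac{15 i}{4}} g(z) = \frac{32 i e^{- \frac{15 \omega}{4}}}{1053}
  F(ω) = -2πi·ΣRes = - \frac{40 \pi e^{- 6 \omega}}{1053} + \frac{64 \pi e^{- \frac{15 \omega}{4}}}{1053}

Case ω < 0 (upper half-plane, counterclockwise contour ⇒ F(ω) = +2πi·ΣRes):
  Res_{z = 6 i} g(z) = \frac{20 i e^{6 \omega}}{1053}
  Res_{z = \frac{15 i}{4}} g(z) = - \frac{32 i e^{\frac{15 \omega}{4}}}{1053}
  F(ω) = 2πi·ΣRes = \frac{8 \pi \left(8 e^{\frac{15 \omega}{4}} - 5 e^{6 \omega}\right)}{1053}

Both cases combine into a single formula in |ω|:

F(ω) = - \frac{40 \pi e^{- 6 \left|{\omega}\right|}}{1053} + \frac{64 \pi e^{- \frac{15 \left|{\omega}\right|}{4}}}{1053}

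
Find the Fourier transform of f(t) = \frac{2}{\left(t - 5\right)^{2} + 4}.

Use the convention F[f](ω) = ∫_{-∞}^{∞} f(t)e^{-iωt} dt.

F(ω) = \pi e^{- 5 i \omega - 2 \left|{\omega}\right|}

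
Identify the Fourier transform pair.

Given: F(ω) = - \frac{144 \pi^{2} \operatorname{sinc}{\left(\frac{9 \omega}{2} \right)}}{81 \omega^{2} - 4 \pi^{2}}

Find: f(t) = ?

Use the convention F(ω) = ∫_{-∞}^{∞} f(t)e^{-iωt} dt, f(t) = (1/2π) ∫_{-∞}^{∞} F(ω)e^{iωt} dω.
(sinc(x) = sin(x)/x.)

f(t) = 8 \left(\begin{cases} \cos^{2}{\left(\frac{\pi t}{9} \right)} & \text{for}\: \left|{t}\right| < \frac{9}{2} \\0 & \text{otherwise} \end{cases}\right)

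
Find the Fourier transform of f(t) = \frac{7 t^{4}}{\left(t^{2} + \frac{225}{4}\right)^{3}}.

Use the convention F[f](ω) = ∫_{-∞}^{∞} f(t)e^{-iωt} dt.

F(ω) = \frac{7 \pi \left(75 \omega^{2} - 50 \left|{\omega}\right| + 4\right) e^{- \frac{15 \left|{\omega}\right|}{2}}}{80}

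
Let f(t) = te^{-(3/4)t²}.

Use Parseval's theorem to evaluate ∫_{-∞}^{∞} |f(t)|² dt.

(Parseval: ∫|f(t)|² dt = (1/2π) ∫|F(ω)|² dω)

∫|f(t)|² dt = \frac{\sqrt{6} \sqrt{\pi}}{9}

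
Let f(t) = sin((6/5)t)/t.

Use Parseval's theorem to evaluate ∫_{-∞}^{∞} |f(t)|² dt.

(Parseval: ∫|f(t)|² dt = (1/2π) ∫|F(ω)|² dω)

∫|f(t)|² dt = \frac{6 \pi}{5}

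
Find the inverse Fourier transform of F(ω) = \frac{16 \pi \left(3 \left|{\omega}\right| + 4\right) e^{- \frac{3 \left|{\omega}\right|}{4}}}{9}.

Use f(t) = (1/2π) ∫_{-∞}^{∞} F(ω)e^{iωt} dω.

f(t) = \frac{6}{\left(t^{2} + \frac{9}{16}\right)^{2}}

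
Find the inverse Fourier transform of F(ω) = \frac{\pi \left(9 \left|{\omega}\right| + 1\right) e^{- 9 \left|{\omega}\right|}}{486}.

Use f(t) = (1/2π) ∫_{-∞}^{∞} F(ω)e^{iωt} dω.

f(t) = \frac{3}{\left(t^{2} + 81\right)^{2}}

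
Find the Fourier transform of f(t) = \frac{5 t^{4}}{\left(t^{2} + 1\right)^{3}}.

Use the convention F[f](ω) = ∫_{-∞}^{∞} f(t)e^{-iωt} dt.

F(ω) = \frac{5 \pi \left(\omega^{2} - 5 \left|{\omega}\right| + 3\right) e^{- \left|{\omega}\right|}}{8}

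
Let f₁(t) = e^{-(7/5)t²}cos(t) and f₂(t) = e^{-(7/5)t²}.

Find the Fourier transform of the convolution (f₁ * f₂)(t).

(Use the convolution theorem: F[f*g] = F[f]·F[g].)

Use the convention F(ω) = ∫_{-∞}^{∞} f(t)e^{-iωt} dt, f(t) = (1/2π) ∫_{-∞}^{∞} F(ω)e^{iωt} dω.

F[f₁*f₂](ω) = \frac{5 \pi \left(e^{\frac{5 \omega}{7}} + 1\right) e^{- \frac{5 \omega^{2}}{14} - \frac{5 \omega}{14} - \frac{5}{28}}}{14}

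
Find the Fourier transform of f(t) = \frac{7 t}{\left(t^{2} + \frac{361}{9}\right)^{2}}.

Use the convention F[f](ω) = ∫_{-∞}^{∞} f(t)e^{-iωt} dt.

F(ω) = - \frac{21 i \pi \omega e^{- \frac{19 \left|{\omega}\right|}{3}}}{38}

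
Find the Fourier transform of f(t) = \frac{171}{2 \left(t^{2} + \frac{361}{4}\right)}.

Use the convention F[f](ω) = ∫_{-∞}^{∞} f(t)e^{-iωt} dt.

F(ω) = 9 \pi e^{- \frac{19 \left|{\omega}\right|}{2}}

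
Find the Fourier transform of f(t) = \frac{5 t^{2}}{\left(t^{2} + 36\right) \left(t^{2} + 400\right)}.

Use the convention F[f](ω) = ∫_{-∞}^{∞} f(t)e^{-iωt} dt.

F(ω) = \frac{5 \pi \left(10 - 3 e^{14 \left|{\omega}\right|}\right) e^{- 20 \left|{\omega}\right|}}{182}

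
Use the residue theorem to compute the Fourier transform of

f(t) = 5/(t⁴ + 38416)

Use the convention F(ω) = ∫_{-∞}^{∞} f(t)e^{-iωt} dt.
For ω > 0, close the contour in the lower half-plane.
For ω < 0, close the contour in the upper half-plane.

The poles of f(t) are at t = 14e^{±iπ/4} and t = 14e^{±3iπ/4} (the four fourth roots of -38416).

Let g(z) = f(z)e^{-iωz}; for large |z| the factor e^{-iωz} decays in the lower half-plane when ω > 0 and in the upper half-plane when ω < 0.

Case ω > 0 (lower half-plane, clockwise contour ⇒ F(ω) = -2πi·ΣRes):
  Res_{z = - 7 \sqrt{2} - 7 \sqrt{2} i} g(z) = \frac{5 \sqrt{2} i \left(1 - i\right) e^{7 \sqrt{2} \omega \left(-1 + i\right)}}{21952}
  Res_{z = 7 \sqrt{2} - 7 \sqrt{2} i} g(z) = \frac{5 \sqrt{2} i \left(1 + i\right) e^{- 7 \sqrt{2} \omega \left(1 + i\right)}}{21952}
  F(ω) = -2πi·ΣRes = \frac{5 \sqrt{2} \pi \left(1 - i\right) \left(e^{14 \sqrt{2} i \omega} + i\right) e^{- 7 \sqrt{2} \omega \left(1 + i\right)}}{10976} = \frac{5 \pi e^{- 7 \sqrt{2} \omega} \sin{\left(7 \sqrt{2} \omega + \frac{\pi}{4} \right)}}{2744}

Case ω < 0 (upper half-plane, counterclockwise contour ⇒ F(ω) = +2πi·ΣRes):
  Res_{z = 7 \sqrt{2} + 7 \sqrt{2} i} g(z) = \frac{5 \sqrt{2} i \left(-1 + i\right) e^{7 \sqrt{2} \omega \left(1 - i\right)}}{21952}
  Res_{z = - 7 \sqrt{2} + 7 \sqrt{2} i} g(z) = \frac{5 \sqrt{2} \left(1 - i\right) e^{7 \sqrt{2} \omega \left(1 + i\right)}}{21952}
  F(ω) = 2πi·ΣRes = - \frac{5 \sqrt{2} i \pi \left(i \left(1 - i\right) e^{7 \sqrt{2} \omega \left(1 - i\right)} - \left(1 - i\right) e^{7 \sqrt{2} \omega \left(1 + i\right)}\right)}{10976} = \frac{5 \pi e^{7 \sqrt{2} \omega} \cos{\left(7 \sqrt{2} \omega + \frac{\pi}{4} \right)}}{2744}

Both cases combine into a single formula in |ω|:

F(ω) = \frac{5 \pi e^{- 7 \sqrt{2} \left|{\omega}\right|} \sin{\left(7 \sqrt{2} \left|{\omega}\right| + \frac{\pi}{4} \right)}}{2744}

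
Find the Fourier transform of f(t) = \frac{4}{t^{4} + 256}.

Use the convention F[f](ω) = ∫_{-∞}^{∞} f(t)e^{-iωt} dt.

F(ω) = \frac{\pi e^{- 2 \sqrt{2} \left|{\omega}\right|} \sin{\left(2 \sqrt{2} \left|{\omega}\right| + \frac{\pi}{4} \right)}}{16}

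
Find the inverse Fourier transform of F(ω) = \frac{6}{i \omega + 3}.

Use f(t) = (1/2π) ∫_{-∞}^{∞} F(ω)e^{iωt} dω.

f(t) = 6 e^{- 3 t} u\left(t\right)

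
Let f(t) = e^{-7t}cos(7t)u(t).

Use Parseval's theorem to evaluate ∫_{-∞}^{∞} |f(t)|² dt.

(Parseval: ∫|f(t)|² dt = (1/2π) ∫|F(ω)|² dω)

∫|f(t)|² dt = \frac{3}{56}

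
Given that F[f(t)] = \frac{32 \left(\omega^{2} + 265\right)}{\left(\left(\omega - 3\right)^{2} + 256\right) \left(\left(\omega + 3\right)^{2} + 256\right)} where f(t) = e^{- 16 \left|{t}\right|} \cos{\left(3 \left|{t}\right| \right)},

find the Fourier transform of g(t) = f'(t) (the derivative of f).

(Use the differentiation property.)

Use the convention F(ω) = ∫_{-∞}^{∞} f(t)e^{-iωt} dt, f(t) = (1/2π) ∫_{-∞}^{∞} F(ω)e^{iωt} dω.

F[g](ω) = \frac{32 i \omega \left(\omega^{2} + 265\right)}{\omega^{4} + 494 \omega^{2} + 70225}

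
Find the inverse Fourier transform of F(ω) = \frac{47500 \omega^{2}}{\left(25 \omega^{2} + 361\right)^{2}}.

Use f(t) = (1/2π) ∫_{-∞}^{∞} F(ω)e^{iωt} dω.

f(t) = 5 \left(1 - \frac{19 \left|{t}\right|}{5}\right) e^{- \frac{19 \left|{t}\right|}{5}}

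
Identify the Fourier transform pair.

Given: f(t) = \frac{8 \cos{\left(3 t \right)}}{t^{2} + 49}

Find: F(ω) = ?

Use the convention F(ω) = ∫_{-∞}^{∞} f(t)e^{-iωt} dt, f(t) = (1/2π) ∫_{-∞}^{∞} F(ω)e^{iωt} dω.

F(ω) = \frac{4 \pi e^{- 7 \left|{\omega + 3}\right|}}{7} + \frac{4 \pi e^{- 7 \left|{\omega - 3}\right|}}{7}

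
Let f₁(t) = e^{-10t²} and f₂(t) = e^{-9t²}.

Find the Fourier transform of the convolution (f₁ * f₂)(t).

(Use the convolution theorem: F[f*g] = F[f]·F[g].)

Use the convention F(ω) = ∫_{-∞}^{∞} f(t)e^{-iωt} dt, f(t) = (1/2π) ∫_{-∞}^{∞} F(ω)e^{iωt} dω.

F[f₁*f₂](ω) = \frac{\sqrt{10} \pi e^{- \frac{19 \omega^{2}}{360}}}{30}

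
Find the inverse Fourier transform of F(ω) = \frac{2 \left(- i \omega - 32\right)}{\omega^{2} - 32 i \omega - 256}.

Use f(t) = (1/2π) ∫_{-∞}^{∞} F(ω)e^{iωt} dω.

f(t) = 2 \left(16 t + 1\right) e^{- 16 t} u\left(t\right)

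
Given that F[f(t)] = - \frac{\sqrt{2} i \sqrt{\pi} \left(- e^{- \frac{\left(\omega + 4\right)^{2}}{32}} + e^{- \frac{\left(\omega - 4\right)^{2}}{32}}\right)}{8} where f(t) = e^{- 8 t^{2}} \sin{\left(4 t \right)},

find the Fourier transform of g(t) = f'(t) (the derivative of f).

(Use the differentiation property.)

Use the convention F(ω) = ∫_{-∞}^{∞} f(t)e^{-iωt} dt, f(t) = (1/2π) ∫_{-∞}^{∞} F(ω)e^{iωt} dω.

F[g](ω) = \frac{\sqrt{2} \sqrt{\pi} \omega \left(e^{\frac{\omega}{2}} - 1\right) e^{- \frac{\omega^{2}}{32} - \frac{\omega}{4} - \frac{1}{2}}}{8}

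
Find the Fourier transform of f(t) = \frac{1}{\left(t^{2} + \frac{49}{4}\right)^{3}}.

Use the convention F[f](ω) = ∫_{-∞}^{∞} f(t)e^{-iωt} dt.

F(ω) = \frac{\pi \left(49 \omega^{2} + 42 \left|{\omega}\right| + 12\right) e^{- \frac{7 \left|{\omega}\right|}{2}}}{16807}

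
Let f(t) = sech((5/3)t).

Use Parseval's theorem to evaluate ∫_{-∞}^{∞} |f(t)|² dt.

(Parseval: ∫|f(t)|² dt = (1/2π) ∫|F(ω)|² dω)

∫|f(t)|² dt = \frac{6}{5}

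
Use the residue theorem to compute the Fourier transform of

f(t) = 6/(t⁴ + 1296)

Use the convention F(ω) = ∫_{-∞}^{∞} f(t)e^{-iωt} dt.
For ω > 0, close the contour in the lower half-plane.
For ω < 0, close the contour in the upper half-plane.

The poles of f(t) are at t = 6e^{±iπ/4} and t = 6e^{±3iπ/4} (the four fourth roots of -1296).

Let g(z) = f(z)e^{-iωz}; for large |z| the factor e^{-iωz} decays in the lower half-plane when ω > 0 and in the upper half-plane when ω < 0.

Case ω > 0 (lower half-plane, clockwise contour ⇒ F(ω) = -2πi·ΣRes):
  Res_{z = - 3 \sqrt{2} - 3 \sqrt{2} i} g(z) = \frac{\sqrt{2} i \left(1 - i\right) e^{3 \sqrt{2} \omega \left(-1 + i\right)}}{288}
  Res_{z = 3 \sqrt{2} - 3 \sqrt{2} i} g(z) = \frac{\sqrt{2} i \left(1 + i\right) e^{- 3 \sqrt{2} \omega \left(1 + i\right)}}{288}
  F(ω) = -2πi·ΣRes = \frac{\sqrt{2} \pi \left(1 - i\right) \left(e^{6 \sqrt{2} i \omega} + i\right) e^{- 3 \sqrt{2} \omega \left(1 + i\right)}}{144} = \frac{\pi e^{- 3 \sqrt{2} \omega} \sin{\left(3 \sqrt{2} \omega + \frac{\pi}{4} \right)}}{36}

Case ω < 0 (upper half-plane, counterclockwise contour ⇒ F(ω) = +2πi·ΣRes):
  Res_{z = 3 \sqrt{2} + 3 \sqrt{2} i} g(z) = \frac{\sqrt{2} i \left(-1 + i\right) e^{3 \sqrt{2} \omega \left(1 - i\right)}}{288}
  Res_{z = - 3 \sqrt{2} + 3 \sqrt{2} i} g(z) = \frac{\sqrt{2} \left(1 - i\right) e^{3 \sqrt{2} \omega \left(1 + i\right)}}{288}
  F(ω) = 2πi·ΣRes = - \frac{\sqrt{2} i \pi \left(i \left(1 - i\right) e^{3 \sqrt{2} \omega \left(1 - i\right)} - \left(1 - i\right) e^{3 \sqrt{2} \omega \left(1 + i\right)}\right)}{144} = \frac{\pi e^{3 \sqrt{2} \omega} \cos{\left(3 \sqrt{2} \omega + \frac{\pi}{4} \right)}}{36}

Both cases combine into a single formula in |ω|:

F(ω) = \frac{\pi e^{- 3 \sqrt{2} \left|{\omega}\right|} \sin{\left(3 \sqrt{2} \left|{\omega}\right| + \frac{\pi}{4} \right)}}{36}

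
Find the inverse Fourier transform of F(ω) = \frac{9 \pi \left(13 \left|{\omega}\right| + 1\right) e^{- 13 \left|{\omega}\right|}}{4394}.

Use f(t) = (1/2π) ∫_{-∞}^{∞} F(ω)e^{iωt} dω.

f(t) = \frac{9}{\left(t^{2} + 169\right)^{2}}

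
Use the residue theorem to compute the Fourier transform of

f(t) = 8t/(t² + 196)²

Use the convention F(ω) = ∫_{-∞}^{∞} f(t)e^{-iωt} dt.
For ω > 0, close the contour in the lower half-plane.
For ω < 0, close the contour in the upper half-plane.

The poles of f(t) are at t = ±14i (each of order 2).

Let g(z) = f(z)e^{-iωz}; for large |z| the factor e^{-iωz} decays in the lower half-plane when ω > 0 and in the upper half-plane when ω < 0.

Case ω > 0 (lower half-plane, clockwise contour ⇒ F(ω) = -2πi·ΣRes):
  Res_{z = - 14 i} g(z) = \frac{\omega e^{- 14 \omega}}{7} (pole of order 2)
  F(ω) = -2πi·ΣRes = - \frac{2 i \pi \omega e^{- 14 \omega}}{7}

Case ω < 0 (upper half-plane, counterclockwise contour ⇒ F(ω) = +2πi·ΣRes):
  Res_{z = 14 i} g(z) = - \frac{\omega e^{14 \omega}}{7} (pole of order 2)
  F(ω) = 2πi·ΣRes = - \frac{2 i \pi \omega e^{14 \omega}}{7}

Both cases combine into a single formula in |ω|:

F(ω) = - \frac{2 i \pi \omega e^{- 14 \left|{\omega}\right|}}{7}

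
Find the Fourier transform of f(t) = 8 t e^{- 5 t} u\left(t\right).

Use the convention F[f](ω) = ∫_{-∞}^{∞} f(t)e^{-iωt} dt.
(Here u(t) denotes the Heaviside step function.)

F(ω) = \frac{8}{\left(i \omega + 5\right)^{2}}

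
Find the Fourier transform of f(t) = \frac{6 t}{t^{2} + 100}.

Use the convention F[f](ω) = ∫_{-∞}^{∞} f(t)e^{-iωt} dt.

F(ω) = - 6 i \pi e^{- 10 \left|{\omega}\right|} \operatorname{sign}{\left(\omega \right)}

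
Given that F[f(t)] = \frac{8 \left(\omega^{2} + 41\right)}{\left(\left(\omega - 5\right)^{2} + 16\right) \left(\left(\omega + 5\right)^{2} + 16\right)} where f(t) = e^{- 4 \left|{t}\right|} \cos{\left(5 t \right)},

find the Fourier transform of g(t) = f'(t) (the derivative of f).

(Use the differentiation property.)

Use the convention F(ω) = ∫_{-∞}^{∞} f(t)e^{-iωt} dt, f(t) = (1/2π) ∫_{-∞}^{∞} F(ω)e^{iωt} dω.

F[g](ω) = \frac{8 i \omega \left(\omega^{2} + 41\right)}{\omega^{4} - 18 \omega^{2} + 1681}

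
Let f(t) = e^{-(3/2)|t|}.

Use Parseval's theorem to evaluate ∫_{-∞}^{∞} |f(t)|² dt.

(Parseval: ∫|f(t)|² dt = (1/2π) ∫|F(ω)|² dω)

∫|f(t)|² dt = \frac{2}{3}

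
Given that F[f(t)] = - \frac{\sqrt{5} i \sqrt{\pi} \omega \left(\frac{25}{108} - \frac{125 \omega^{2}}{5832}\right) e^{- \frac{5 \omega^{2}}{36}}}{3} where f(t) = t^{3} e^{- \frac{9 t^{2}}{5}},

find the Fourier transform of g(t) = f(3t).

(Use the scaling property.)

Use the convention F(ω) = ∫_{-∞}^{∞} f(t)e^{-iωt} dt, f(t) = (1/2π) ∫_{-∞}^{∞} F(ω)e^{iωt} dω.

F[g](ω) = \frac{25 \sqrt{5} i \sqrt{\pi} \omega \left(5 \omega^{2} - 486\right) e^{- \frac{5 \omega^{2}}{324}}}{1417176}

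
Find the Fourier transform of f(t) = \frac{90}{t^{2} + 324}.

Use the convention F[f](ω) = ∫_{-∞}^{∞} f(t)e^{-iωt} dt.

F(ω) = 5 \pi e^{- 18 \left|{\omega}\right|}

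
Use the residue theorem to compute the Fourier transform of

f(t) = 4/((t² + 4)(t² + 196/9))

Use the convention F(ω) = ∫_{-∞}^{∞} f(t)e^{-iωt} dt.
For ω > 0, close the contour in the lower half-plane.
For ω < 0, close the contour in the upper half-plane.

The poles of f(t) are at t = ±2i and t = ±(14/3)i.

Let g(z) = f(z)e^{-iωz}; for large |z| the factor e^{-iωz} decays in the lower half-plane when ω > 0 and in the upper half-plane when ω < 0.

Case ω > 0 (lower half-plane, clockwise contour ⇒ F(ω) = -2πi·ΣRes):
  Res_{z = - 2 i} g(z) = \frac{9 i e^{- 2 \omega}}{160}
  Res_{z = - \frac{14 i}{3}} g(z) = - \frac{27 i e^{- \frac{14 \omega}{3}}}{1120}
  F(ω) = -2πi·ΣRes = \frac{9 \pi e^{- 2 \omega}}{80} - \frac{27 \pi e^{- \frac{14 \omega}{3}}}{560}

Case ω < 0 (upper half-plane, counterclockwise contour ⇒ F(ω) = +2πi·ΣRes):
  Res_{z = 2 i} g(z) = - \frac{9 i e^{2 \omega}}{160}
  Res_{z = \frac{14 i}{3}} g(z) = \frac{27 i e^{\frac{14 \omega}{3}}}{1120}
  F(ω) = 2πi·ΣRes = \frac{9 \pi \left(- 3 e^{\frac{14 \omega}{3}} + 7 e^{2 \omega}\right)}{560}

Both cases combine into a single formula in |ω|:

F(ω) = \frac{9 \pi e^{- 2 \left|{\omega}\right|}}{80} - \frac{27 \pi e^{- \frac{14 \left|{\omega}\right|}{3}}}{560}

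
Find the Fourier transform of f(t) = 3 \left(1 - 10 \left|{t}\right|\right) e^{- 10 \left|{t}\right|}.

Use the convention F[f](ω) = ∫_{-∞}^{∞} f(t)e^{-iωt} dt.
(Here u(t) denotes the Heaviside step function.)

F(ω) = \frac{120 \omega^{2}}{\left(\omega^{2} + 100\right)^{2}}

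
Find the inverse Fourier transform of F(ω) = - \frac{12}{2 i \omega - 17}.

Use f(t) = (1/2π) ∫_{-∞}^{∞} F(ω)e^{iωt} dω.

f(t) = 6 e^{\frac{17 t}{2}} u\left(- t\right)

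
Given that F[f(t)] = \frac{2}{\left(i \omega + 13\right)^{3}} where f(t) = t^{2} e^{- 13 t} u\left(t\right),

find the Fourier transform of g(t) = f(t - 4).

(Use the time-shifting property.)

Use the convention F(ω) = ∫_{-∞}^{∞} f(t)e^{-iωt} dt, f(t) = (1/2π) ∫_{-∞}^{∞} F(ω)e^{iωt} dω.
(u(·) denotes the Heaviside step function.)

F[g](ω) = \frac{2 e^{- 4 i \omega}}{\left(i \omega + 13\right)^{3}}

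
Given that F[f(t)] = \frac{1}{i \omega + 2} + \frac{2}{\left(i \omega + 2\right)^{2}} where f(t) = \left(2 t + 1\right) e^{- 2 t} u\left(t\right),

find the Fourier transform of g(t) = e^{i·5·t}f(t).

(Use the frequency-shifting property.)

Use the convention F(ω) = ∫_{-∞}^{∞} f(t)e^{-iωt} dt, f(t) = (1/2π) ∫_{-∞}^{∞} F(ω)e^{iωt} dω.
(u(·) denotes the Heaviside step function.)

F[g](ω) = \frac{2 i \left(\omega - 5\right) + \left(i \left(\omega - 5\right) + 2\right)^{2} + 4}{\left(i \left(\omega - 5\right) + 2\right)^{3}}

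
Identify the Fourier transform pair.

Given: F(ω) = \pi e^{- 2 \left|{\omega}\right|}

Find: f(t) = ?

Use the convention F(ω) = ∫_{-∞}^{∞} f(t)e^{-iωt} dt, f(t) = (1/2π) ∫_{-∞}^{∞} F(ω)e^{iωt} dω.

f(t) = \frac{2}{t^{2} + 4}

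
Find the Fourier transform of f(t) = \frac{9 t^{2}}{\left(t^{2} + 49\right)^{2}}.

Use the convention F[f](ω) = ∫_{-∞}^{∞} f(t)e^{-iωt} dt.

F(ω) = \frac{9 \pi \left(1 - 7 \left|{\omega}\right|\right) e^{- 7 \left|{\omega}\right|}}{14}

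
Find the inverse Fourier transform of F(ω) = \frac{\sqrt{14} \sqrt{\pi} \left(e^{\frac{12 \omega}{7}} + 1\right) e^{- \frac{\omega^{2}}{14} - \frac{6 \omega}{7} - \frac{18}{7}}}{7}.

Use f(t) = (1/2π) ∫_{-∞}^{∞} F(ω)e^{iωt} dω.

f(t) = 2 e^{- \frac{7 t^{2}}{2}} \cos{\left(6 t \right)}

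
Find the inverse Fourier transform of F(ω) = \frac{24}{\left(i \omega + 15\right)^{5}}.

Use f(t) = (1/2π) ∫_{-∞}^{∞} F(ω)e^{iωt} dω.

f(t) = t^{4} e^{- 15 t} u\left(t\right)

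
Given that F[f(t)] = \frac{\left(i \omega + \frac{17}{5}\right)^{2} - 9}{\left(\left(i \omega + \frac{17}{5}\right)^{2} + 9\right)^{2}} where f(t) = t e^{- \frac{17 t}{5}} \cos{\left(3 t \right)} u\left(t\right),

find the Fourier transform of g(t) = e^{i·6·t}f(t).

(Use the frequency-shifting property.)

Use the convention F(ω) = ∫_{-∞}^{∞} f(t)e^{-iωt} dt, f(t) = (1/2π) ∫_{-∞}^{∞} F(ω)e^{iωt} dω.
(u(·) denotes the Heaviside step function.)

F[g](ω) = \frac{25 \left(\left(5 i \left(\omega - 6\right) + 17\right)^{2} - 225\right)}{\left(\left(5 i \left(\omega - 6\right) + 17\right)^{2} + 225\right)^{2}}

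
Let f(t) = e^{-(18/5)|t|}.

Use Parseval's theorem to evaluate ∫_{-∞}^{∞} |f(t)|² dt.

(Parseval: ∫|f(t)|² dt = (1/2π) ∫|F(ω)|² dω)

∫|f(t)|² dt = \frac{5}{18}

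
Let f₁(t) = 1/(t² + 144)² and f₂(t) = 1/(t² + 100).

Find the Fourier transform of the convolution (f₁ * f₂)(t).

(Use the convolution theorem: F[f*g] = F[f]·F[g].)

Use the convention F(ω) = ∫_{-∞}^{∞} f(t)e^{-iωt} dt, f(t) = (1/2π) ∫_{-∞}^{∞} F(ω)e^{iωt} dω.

F[f₁*f₂](ω) = \frac{\pi^{2} \left(12 \left|{\omega}\right| + 1\right) e^{- 22 \left|{\omega}\right|}}{34560}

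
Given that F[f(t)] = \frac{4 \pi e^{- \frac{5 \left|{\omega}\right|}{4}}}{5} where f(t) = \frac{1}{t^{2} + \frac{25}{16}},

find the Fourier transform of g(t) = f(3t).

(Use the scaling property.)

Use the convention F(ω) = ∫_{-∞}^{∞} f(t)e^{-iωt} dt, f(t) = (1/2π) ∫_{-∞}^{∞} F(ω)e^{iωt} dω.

F[g](ω) = \frac{4 \pi e^{- \frac{5 \left|{\omega}\right|}{12}}}{15}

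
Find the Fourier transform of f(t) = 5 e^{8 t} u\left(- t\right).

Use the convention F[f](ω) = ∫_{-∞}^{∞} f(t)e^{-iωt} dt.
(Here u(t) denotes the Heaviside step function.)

F(ω) = - \frac{5}{i \omega - 8}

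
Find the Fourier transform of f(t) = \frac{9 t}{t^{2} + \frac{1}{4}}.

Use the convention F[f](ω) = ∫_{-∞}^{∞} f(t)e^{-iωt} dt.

F(ω) = - 9 i \pi e^{- \frac{\left|{\omega}\right|}{2}} \operatorname{sign}{\left(\omega \right)}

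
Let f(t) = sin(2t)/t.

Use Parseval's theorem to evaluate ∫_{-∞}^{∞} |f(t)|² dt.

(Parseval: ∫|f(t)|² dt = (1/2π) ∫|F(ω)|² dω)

∫|f(t)|² dt = 2 \pi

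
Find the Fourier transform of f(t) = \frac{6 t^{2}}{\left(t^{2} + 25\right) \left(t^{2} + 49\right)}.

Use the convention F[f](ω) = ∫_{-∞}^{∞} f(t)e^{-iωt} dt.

F(ω) = \frac{\pi \left(7 - 5 e^{2 \left|{\omega}\right|}\right) e^{- 7 \left|{\omega}\right|}}{4}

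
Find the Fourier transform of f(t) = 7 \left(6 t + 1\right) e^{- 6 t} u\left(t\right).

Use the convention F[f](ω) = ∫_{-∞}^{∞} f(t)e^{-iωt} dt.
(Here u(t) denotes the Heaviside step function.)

F(ω) = \frac{7 \left(- i \omega - 12\right)}{\omega^{2} - 12 i \omega - 36}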